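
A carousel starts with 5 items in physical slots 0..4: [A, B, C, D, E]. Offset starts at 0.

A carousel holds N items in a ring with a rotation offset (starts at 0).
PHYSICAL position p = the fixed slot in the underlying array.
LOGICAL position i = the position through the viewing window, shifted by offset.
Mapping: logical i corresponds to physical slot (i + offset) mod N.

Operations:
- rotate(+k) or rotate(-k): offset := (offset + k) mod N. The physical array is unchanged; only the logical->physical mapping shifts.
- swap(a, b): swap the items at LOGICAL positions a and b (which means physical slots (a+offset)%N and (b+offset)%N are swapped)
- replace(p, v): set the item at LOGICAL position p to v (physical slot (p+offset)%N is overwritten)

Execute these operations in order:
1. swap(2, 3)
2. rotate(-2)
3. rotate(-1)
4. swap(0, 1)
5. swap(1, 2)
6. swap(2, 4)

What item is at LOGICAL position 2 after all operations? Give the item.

Answer: B

Derivation:
After op 1 (swap(2, 3)): offset=0, physical=[A,B,D,C,E], logical=[A,B,D,C,E]
After op 2 (rotate(-2)): offset=3, physical=[A,B,D,C,E], logical=[C,E,A,B,D]
After op 3 (rotate(-1)): offset=2, physical=[A,B,D,C,E], logical=[D,C,E,A,B]
After op 4 (swap(0, 1)): offset=2, physical=[A,B,C,D,E], logical=[C,D,E,A,B]
After op 5 (swap(1, 2)): offset=2, physical=[A,B,C,E,D], logical=[C,E,D,A,B]
After op 6 (swap(2, 4)): offset=2, physical=[A,D,C,E,B], logical=[C,E,B,A,D]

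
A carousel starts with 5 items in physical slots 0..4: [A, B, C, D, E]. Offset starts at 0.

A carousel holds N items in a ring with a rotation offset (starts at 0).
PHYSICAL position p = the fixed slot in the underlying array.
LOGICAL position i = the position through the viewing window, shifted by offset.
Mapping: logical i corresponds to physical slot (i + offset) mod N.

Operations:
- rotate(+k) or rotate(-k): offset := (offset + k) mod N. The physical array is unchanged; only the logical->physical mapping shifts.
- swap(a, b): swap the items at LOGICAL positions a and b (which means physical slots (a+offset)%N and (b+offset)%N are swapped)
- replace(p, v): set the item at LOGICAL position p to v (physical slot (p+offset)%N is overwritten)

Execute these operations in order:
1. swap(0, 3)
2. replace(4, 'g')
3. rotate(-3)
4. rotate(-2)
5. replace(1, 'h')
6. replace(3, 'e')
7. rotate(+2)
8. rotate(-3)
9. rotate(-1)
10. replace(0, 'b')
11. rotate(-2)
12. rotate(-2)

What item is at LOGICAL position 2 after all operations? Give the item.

After op 1 (swap(0, 3)): offset=0, physical=[D,B,C,A,E], logical=[D,B,C,A,E]
After op 2 (replace(4, 'g')): offset=0, physical=[D,B,C,A,g], logical=[D,B,C,A,g]
After op 3 (rotate(-3)): offset=2, physical=[D,B,C,A,g], logical=[C,A,g,D,B]
After op 4 (rotate(-2)): offset=0, physical=[D,B,C,A,g], logical=[D,B,C,A,g]
After op 5 (replace(1, 'h')): offset=0, physical=[D,h,C,A,g], logical=[D,h,C,A,g]
After op 6 (replace(3, 'e')): offset=0, physical=[D,h,C,e,g], logical=[D,h,C,e,g]
After op 7 (rotate(+2)): offset=2, physical=[D,h,C,e,g], logical=[C,e,g,D,h]
After op 8 (rotate(-3)): offset=4, physical=[D,h,C,e,g], logical=[g,D,h,C,e]
After op 9 (rotate(-1)): offset=3, physical=[D,h,C,e,g], logical=[e,g,D,h,C]
After op 10 (replace(0, 'b')): offset=3, physical=[D,h,C,b,g], logical=[b,g,D,h,C]
After op 11 (rotate(-2)): offset=1, physical=[D,h,C,b,g], logical=[h,C,b,g,D]
After op 12 (rotate(-2)): offset=4, physical=[D,h,C,b,g], logical=[g,D,h,C,b]

Answer: h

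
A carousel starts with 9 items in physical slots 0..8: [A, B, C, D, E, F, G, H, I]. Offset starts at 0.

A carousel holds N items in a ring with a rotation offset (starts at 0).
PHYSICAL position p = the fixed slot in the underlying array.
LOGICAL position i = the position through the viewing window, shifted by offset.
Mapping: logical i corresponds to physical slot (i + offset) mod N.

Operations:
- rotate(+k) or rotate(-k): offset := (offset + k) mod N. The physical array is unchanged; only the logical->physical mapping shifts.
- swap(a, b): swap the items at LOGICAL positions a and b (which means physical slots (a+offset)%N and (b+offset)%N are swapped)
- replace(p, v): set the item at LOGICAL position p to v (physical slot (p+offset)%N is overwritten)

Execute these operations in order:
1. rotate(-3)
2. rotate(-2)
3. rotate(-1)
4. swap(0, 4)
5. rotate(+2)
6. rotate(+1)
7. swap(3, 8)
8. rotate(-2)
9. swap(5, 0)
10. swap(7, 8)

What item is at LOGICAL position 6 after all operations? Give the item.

After op 1 (rotate(-3)): offset=6, physical=[A,B,C,D,E,F,G,H,I], logical=[G,H,I,A,B,C,D,E,F]
After op 2 (rotate(-2)): offset=4, physical=[A,B,C,D,E,F,G,H,I], logical=[E,F,G,H,I,A,B,C,D]
After op 3 (rotate(-1)): offset=3, physical=[A,B,C,D,E,F,G,H,I], logical=[D,E,F,G,H,I,A,B,C]
After op 4 (swap(0, 4)): offset=3, physical=[A,B,C,H,E,F,G,D,I], logical=[H,E,F,G,D,I,A,B,C]
After op 5 (rotate(+2)): offset=5, physical=[A,B,C,H,E,F,G,D,I], logical=[F,G,D,I,A,B,C,H,E]
After op 6 (rotate(+1)): offset=6, physical=[A,B,C,H,E,F,G,D,I], logical=[G,D,I,A,B,C,H,E,F]
After op 7 (swap(3, 8)): offset=6, physical=[F,B,C,H,E,A,G,D,I], logical=[G,D,I,F,B,C,H,E,A]
After op 8 (rotate(-2)): offset=4, physical=[F,B,C,H,E,A,G,D,I], logical=[E,A,G,D,I,F,B,C,H]
After op 9 (swap(5, 0)): offset=4, physical=[E,B,C,H,F,A,G,D,I], logical=[F,A,G,D,I,E,B,C,H]
After op 10 (swap(7, 8)): offset=4, physical=[E,B,H,C,F,A,G,D,I], logical=[F,A,G,D,I,E,B,H,C]

Answer: B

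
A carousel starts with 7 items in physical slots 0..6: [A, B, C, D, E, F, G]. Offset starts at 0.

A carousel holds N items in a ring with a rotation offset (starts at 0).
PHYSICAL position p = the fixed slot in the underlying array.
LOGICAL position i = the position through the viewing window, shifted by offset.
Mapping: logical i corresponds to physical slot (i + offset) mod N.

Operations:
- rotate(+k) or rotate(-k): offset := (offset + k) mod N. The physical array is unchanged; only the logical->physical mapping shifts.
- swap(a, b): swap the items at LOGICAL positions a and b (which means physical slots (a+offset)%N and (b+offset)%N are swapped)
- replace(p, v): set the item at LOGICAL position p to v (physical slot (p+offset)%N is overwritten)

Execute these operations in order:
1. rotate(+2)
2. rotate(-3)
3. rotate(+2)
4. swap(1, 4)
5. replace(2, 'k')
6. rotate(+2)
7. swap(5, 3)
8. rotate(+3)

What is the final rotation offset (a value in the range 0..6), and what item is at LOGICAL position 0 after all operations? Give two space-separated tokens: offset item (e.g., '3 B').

After op 1 (rotate(+2)): offset=2, physical=[A,B,C,D,E,F,G], logical=[C,D,E,F,G,A,B]
After op 2 (rotate(-3)): offset=6, physical=[A,B,C,D,E,F,G], logical=[G,A,B,C,D,E,F]
After op 3 (rotate(+2)): offset=1, physical=[A,B,C,D,E,F,G], logical=[B,C,D,E,F,G,A]
After op 4 (swap(1, 4)): offset=1, physical=[A,B,F,D,E,C,G], logical=[B,F,D,E,C,G,A]
After op 5 (replace(2, 'k')): offset=1, physical=[A,B,F,k,E,C,G], logical=[B,F,k,E,C,G,A]
After op 6 (rotate(+2)): offset=3, physical=[A,B,F,k,E,C,G], logical=[k,E,C,G,A,B,F]
After op 7 (swap(5, 3)): offset=3, physical=[A,G,F,k,E,C,B], logical=[k,E,C,B,A,G,F]
After op 8 (rotate(+3)): offset=6, physical=[A,G,F,k,E,C,B], logical=[B,A,G,F,k,E,C]

Answer: 6 B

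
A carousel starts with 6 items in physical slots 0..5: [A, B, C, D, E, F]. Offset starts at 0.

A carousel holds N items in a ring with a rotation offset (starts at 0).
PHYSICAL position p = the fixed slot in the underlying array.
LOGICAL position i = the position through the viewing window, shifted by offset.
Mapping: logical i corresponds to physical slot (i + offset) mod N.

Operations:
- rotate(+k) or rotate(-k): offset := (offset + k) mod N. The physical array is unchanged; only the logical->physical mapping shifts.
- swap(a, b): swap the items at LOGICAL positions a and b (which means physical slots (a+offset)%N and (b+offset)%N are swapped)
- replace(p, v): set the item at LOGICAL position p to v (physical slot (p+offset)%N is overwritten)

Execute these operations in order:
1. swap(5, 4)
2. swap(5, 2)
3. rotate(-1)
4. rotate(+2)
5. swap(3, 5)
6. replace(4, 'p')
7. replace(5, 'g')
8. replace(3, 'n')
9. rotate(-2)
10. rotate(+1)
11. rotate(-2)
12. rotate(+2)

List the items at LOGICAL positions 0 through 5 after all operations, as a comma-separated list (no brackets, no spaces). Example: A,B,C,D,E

Answer: g,B,E,D,n,p

Derivation:
After op 1 (swap(5, 4)): offset=0, physical=[A,B,C,D,F,E], logical=[A,B,C,D,F,E]
After op 2 (swap(5, 2)): offset=0, physical=[A,B,E,D,F,C], logical=[A,B,E,D,F,C]
After op 3 (rotate(-1)): offset=5, physical=[A,B,E,D,F,C], logical=[C,A,B,E,D,F]
After op 4 (rotate(+2)): offset=1, physical=[A,B,E,D,F,C], logical=[B,E,D,F,C,A]
After op 5 (swap(3, 5)): offset=1, physical=[F,B,E,D,A,C], logical=[B,E,D,A,C,F]
After op 6 (replace(4, 'p')): offset=1, physical=[F,B,E,D,A,p], logical=[B,E,D,A,p,F]
After op 7 (replace(5, 'g')): offset=1, physical=[g,B,E,D,A,p], logical=[B,E,D,A,p,g]
After op 8 (replace(3, 'n')): offset=1, physical=[g,B,E,D,n,p], logical=[B,E,D,n,p,g]
After op 9 (rotate(-2)): offset=5, physical=[g,B,E,D,n,p], logical=[p,g,B,E,D,n]
After op 10 (rotate(+1)): offset=0, physical=[g,B,E,D,n,p], logical=[g,B,E,D,n,p]
After op 11 (rotate(-2)): offset=4, physical=[g,B,E,D,n,p], logical=[n,p,g,B,E,D]
After op 12 (rotate(+2)): offset=0, physical=[g,B,E,D,n,p], logical=[g,B,E,D,n,p]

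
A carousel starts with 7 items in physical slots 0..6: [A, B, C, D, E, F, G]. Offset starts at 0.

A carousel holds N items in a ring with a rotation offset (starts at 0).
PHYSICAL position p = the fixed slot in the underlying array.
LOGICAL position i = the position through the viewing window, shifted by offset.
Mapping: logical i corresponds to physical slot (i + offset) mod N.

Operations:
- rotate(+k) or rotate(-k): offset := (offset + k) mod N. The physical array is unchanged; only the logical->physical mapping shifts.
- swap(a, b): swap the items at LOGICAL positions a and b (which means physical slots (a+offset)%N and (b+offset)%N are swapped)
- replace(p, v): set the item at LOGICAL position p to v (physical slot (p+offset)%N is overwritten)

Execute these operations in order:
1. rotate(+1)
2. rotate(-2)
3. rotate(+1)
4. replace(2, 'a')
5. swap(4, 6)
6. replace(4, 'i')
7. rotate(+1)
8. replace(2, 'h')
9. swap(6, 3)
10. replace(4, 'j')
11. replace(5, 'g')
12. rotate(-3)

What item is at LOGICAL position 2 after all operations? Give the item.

After op 1 (rotate(+1)): offset=1, physical=[A,B,C,D,E,F,G], logical=[B,C,D,E,F,G,A]
After op 2 (rotate(-2)): offset=6, physical=[A,B,C,D,E,F,G], logical=[G,A,B,C,D,E,F]
After op 3 (rotate(+1)): offset=0, physical=[A,B,C,D,E,F,G], logical=[A,B,C,D,E,F,G]
After op 4 (replace(2, 'a')): offset=0, physical=[A,B,a,D,E,F,G], logical=[A,B,a,D,E,F,G]
After op 5 (swap(4, 6)): offset=0, physical=[A,B,a,D,G,F,E], logical=[A,B,a,D,G,F,E]
After op 6 (replace(4, 'i')): offset=0, physical=[A,B,a,D,i,F,E], logical=[A,B,a,D,i,F,E]
After op 7 (rotate(+1)): offset=1, physical=[A,B,a,D,i,F,E], logical=[B,a,D,i,F,E,A]
After op 8 (replace(2, 'h')): offset=1, physical=[A,B,a,h,i,F,E], logical=[B,a,h,i,F,E,A]
After op 9 (swap(6, 3)): offset=1, physical=[i,B,a,h,A,F,E], logical=[B,a,h,A,F,E,i]
After op 10 (replace(4, 'j')): offset=1, physical=[i,B,a,h,A,j,E], logical=[B,a,h,A,j,E,i]
After op 11 (replace(5, 'g')): offset=1, physical=[i,B,a,h,A,j,g], logical=[B,a,h,A,j,g,i]
After op 12 (rotate(-3)): offset=5, physical=[i,B,a,h,A,j,g], logical=[j,g,i,B,a,h,A]

Answer: i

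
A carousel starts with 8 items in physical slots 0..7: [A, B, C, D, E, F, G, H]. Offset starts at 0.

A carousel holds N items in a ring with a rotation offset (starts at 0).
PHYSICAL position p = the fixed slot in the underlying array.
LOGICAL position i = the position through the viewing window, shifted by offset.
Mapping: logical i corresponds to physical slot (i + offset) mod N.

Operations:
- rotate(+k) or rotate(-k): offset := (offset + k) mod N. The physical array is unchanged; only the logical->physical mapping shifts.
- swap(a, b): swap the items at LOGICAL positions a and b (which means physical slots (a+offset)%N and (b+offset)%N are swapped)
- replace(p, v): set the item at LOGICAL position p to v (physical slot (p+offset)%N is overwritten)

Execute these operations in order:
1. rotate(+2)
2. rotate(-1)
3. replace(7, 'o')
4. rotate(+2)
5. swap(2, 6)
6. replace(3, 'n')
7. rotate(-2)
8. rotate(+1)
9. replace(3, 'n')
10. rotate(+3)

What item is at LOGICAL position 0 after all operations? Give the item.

After op 1 (rotate(+2)): offset=2, physical=[A,B,C,D,E,F,G,H], logical=[C,D,E,F,G,H,A,B]
After op 2 (rotate(-1)): offset=1, physical=[A,B,C,D,E,F,G,H], logical=[B,C,D,E,F,G,H,A]
After op 3 (replace(7, 'o')): offset=1, physical=[o,B,C,D,E,F,G,H], logical=[B,C,D,E,F,G,H,o]
After op 4 (rotate(+2)): offset=3, physical=[o,B,C,D,E,F,G,H], logical=[D,E,F,G,H,o,B,C]
After op 5 (swap(2, 6)): offset=3, physical=[o,F,C,D,E,B,G,H], logical=[D,E,B,G,H,o,F,C]
After op 6 (replace(3, 'n')): offset=3, physical=[o,F,C,D,E,B,n,H], logical=[D,E,B,n,H,o,F,C]
After op 7 (rotate(-2)): offset=1, physical=[o,F,C,D,E,B,n,H], logical=[F,C,D,E,B,n,H,o]
After op 8 (rotate(+1)): offset=2, physical=[o,F,C,D,E,B,n,H], logical=[C,D,E,B,n,H,o,F]
After op 9 (replace(3, 'n')): offset=2, physical=[o,F,C,D,E,n,n,H], logical=[C,D,E,n,n,H,o,F]
After op 10 (rotate(+3)): offset=5, physical=[o,F,C,D,E,n,n,H], logical=[n,n,H,o,F,C,D,E]

Answer: n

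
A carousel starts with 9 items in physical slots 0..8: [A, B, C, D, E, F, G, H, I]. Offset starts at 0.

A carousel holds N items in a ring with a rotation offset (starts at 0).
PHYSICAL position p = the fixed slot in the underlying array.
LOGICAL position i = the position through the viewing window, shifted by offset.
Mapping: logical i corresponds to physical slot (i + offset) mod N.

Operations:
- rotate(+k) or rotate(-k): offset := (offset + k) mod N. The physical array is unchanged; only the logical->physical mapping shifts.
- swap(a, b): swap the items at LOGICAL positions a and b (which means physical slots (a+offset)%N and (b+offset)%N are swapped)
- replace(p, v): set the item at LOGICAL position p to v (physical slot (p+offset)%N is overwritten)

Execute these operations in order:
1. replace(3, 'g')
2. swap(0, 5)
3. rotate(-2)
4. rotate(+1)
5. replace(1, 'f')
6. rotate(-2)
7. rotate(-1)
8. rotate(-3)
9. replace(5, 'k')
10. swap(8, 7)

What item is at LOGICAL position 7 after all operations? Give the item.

Answer: B

Derivation:
After op 1 (replace(3, 'g')): offset=0, physical=[A,B,C,g,E,F,G,H,I], logical=[A,B,C,g,E,F,G,H,I]
After op 2 (swap(0, 5)): offset=0, physical=[F,B,C,g,E,A,G,H,I], logical=[F,B,C,g,E,A,G,H,I]
After op 3 (rotate(-2)): offset=7, physical=[F,B,C,g,E,A,G,H,I], logical=[H,I,F,B,C,g,E,A,G]
After op 4 (rotate(+1)): offset=8, physical=[F,B,C,g,E,A,G,H,I], logical=[I,F,B,C,g,E,A,G,H]
After op 5 (replace(1, 'f')): offset=8, physical=[f,B,C,g,E,A,G,H,I], logical=[I,f,B,C,g,E,A,G,H]
After op 6 (rotate(-2)): offset=6, physical=[f,B,C,g,E,A,G,H,I], logical=[G,H,I,f,B,C,g,E,A]
After op 7 (rotate(-1)): offset=5, physical=[f,B,C,g,E,A,G,H,I], logical=[A,G,H,I,f,B,C,g,E]
After op 8 (rotate(-3)): offset=2, physical=[f,B,C,g,E,A,G,H,I], logical=[C,g,E,A,G,H,I,f,B]
After op 9 (replace(5, 'k')): offset=2, physical=[f,B,C,g,E,A,G,k,I], logical=[C,g,E,A,G,k,I,f,B]
After op 10 (swap(8, 7)): offset=2, physical=[B,f,C,g,E,A,G,k,I], logical=[C,g,E,A,G,k,I,B,f]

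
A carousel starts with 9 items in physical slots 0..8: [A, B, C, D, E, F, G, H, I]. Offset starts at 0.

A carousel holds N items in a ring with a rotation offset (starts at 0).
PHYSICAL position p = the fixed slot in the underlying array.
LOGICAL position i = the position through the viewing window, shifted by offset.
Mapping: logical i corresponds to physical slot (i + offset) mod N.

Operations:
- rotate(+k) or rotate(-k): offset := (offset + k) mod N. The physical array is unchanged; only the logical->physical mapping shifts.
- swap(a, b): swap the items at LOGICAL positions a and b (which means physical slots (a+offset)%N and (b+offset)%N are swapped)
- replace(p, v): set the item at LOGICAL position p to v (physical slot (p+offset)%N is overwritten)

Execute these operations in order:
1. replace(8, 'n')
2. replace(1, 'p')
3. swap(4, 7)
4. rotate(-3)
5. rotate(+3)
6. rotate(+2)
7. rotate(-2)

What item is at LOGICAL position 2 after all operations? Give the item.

After op 1 (replace(8, 'n')): offset=0, physical=[A,B,C,D,E,F,G,H,n], logical=[A,B,C,D,E,F,G,H,n]
After op 2 (replace(1, 'p')): offset=0, physical=[A,p,C,D,E,F,G,H,n], logical=[A,p,C,D,E,F,G,H,n]
After op 3 (swap(4, 7)): offset=0, physical=[A,p,C,D,H,F,G,E,n], logical=[A,p,C,D,H,F,G,E,n]
After op 4 (rotate(-3)): offset=6, physical=[A,p,C,D,H,F,G,E,n], logical=[G,E,n,A,p,C,D,H,F]
After op 5 (rotate(+3)): offset=0, physical=[A,p,C,D,H,F,G,E,n], logical=[A,p,C,D,H,F,G,E,n]
After op 6 (rotate(+2)): offset=2, physical=[A,p,C,D,H,F,G,E,n], logical=[C,D,H,F,G,E,n,A,p]
After op 7 (rotate(-2)): offset=0, physical=[A,p,C,D,H,F,G,E,n], logical=[A,p,C,D,H,F,G,E,n]

Answer: C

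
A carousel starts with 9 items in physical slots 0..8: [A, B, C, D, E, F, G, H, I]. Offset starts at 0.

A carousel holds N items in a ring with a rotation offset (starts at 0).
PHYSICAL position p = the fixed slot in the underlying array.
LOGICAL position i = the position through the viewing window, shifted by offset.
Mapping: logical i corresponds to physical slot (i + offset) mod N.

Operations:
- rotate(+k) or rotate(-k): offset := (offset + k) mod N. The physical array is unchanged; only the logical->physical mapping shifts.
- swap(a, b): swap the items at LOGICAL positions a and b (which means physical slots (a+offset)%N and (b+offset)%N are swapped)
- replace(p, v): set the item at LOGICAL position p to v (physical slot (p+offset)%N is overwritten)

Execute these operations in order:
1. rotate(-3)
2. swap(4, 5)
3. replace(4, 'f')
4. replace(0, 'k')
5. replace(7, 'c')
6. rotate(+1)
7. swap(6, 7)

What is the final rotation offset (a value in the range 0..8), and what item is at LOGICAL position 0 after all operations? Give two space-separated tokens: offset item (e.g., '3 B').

Answer: 7 H

Derivation:
After op 1 (rotate(-3)): offset=6, physical=[A,B,C,D,E,F,G,H,I], logical=[G,H,I,A,B,C,D,E,F]
After op 2 (swap(4, 5)): offset=6, physical=[A,C,B,D,E,F,G,H,I], logical=[G,H,I,A,C,B,D,E,F]
After op 3 (replace(4, 'f')): offset=6, physical=[A,f,B,D,E,F,G,H,I], logical=[G,H,I,A,f,B,D,E,F]
After op 4 (replace(0, 'k')): offset=6, physical=[A,f,B,D,E,F,k,H,I], logical=[k,H,I,A,f,B,D,E,F]
After op 5 (replace(7, 'c')): offset=6, physical=[A,f,B,D,c,F,k,H,I], logical=[k,H,I,A,f,B,D,c,F]
After op 6 (rotate(+1)): offset=7, physical=[A,f,B,D,c,F,k,H,I], logical=[H,I,A,f,B,D,c,F,k]
After op 7 (swap(6, 7)): offset=7, physical=[A,f,B,D,F,c,k,H,I], logical=[H,I,A,f,B,D,F,c,k]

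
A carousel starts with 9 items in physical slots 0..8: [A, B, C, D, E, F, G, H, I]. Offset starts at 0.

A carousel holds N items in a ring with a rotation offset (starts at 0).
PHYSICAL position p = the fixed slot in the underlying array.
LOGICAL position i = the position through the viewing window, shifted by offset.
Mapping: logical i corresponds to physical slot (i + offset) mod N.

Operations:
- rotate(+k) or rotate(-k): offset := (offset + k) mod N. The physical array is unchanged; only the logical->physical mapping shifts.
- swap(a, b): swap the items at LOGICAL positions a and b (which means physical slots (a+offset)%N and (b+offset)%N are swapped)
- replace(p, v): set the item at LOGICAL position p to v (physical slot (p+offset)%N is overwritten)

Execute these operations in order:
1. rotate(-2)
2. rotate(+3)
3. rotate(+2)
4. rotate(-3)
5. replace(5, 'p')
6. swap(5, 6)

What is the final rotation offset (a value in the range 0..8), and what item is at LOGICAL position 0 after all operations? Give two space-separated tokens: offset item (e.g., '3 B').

Answer: 0 A

Derivation:
After op 1 (rotate(-2)): offset=7, physical=[A,B,C,D,E,F,G,H,I], logical=[H,I,A,B,C,D,E,F,G]
After op 2 (rotate(+3)): offset=1, physical=[A,B,C,D,E,F,G,H,I], logical=[B,C,D,E,F,G,H,I,A]
After op 3 (rotate(+2)): offset=3, physical=[A,B,C,D,E,F,G,H,I], logical=[D,E,F,G,H,I,A,B,C]
After op 4 (rotate(-3)): offset=0, physical=[A,B,C,D,E,F,G,H,I], logical=[A,B,C,D,E,F,G,H,I]
After op 5 (replace(5, 'p')): offset=0, physical=[A,B,C,D,E,p,G,H,I], logical=[A,B,C,D,E,p,G,H,I]
After op 6 (swap(5, 6)): offset=0, physical=[A,B,C,D,E,G,p,H,I], logical=[A,B,C,D,E,G,p,H,I]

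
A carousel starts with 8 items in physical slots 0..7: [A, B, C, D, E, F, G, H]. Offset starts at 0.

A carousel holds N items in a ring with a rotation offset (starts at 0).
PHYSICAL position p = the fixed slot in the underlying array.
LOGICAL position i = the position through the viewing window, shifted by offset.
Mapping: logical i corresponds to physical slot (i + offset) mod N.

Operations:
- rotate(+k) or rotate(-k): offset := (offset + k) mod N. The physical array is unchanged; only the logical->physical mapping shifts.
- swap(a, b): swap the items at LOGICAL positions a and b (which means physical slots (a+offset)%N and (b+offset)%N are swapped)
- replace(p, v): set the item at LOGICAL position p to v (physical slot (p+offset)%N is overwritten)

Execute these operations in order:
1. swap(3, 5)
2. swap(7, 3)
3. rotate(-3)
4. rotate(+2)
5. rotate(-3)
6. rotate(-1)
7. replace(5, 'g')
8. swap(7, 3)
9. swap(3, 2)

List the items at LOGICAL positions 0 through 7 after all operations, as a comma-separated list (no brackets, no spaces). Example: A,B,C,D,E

Answer: H,E,C,D,F,g,B,G

Derivation:
After op 1 (swap(3, 5)): offset=0, physical=[A,B,C,F,E,D,G,H], logical=[A,B,C,F,E,D,G,H]
After op 2 (swap(7, 3)): offset=0, physical=[A,B,C,H,E,D,G,F], logical=[A,B,C,H,E,D,G,F]
After op 3 (rotate(-3)): offset=5, physical=[A,B,C,H,E,D,G,F], logical=[D,G,F,A,B,C,H,E]
After op 4 (rotate(+2)): offset=7, physical=[A,B,C,H,E,D,G,F], logical=[F,A,B,C,H,E,D,G]
After op 5 (rotate(-3)): offset=4, physical=[A,B,C,H,E,D,G,F], logical=[E,D,G,F,A,B,C,H]
After op 6 (rotate(-1)): offset=3, physical=[A,B,C,H,E,D,G,F], logical=[H,E,D,G,F,A,B,C]
After op 7 (replace(5, 'g')): offset=3, physical=[g,B,C,H,E,D,G,F], logical=[H,E,D,G,F,g,B,C]
After op 8 (swap(7, 3)): offset=3, physical=[g,B,G,H,E,D,C,F], logical=[H,E,D,C,F,g,B,G]
After op 9 (swap(3, 2)): offset=3, physical=[g,B,G,H,E,C,D,F], logical=[H,E,C,D,F,g,B,G]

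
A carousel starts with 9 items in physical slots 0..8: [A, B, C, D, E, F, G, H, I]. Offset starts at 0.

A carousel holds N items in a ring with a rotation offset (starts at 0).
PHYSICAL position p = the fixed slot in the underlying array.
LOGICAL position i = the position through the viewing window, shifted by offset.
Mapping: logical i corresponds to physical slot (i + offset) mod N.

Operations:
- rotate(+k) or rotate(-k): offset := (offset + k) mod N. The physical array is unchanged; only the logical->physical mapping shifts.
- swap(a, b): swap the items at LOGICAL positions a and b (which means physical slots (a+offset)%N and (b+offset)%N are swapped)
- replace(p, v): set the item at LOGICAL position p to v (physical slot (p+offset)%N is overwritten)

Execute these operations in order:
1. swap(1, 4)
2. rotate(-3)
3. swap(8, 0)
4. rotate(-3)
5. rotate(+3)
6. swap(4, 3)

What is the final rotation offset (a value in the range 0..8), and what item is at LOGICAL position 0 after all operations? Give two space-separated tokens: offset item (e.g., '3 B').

After op 1 (swap(1, 4)): offset=0, physical=[A,E,C,D,B,F,G,H,I], logical=[A,E,C,D,B,F,G,H,I]
After op 2 (rotate(-3)): offset=6, physical=[A,E,C,D,B,F,G,H,I], logical=[G,H,I,A,E,C,D,B,F]
After op 3 (swap(8, 0)): offset=6, physical=[A,E,C,D,B,G,F,H,I], logical=[F,H,I,A,E,C,D,B,G]
After op 4 (rotate(-3)): offset=3, physical=[A,E,C,D,B,G,F,H,I], logical=[D,B,G,F,H,I,A,E,C]
After op 5 (rotate(+3)): offset=6, physical=[A,E,C,D,B,G,F,H,I], logical=[F,H,I,A,E,C,D,B,G]
After op 6 (swap(4, 3)): offset=6, physical=[E,A,C,D,B,G,F,H,I], logical=[F,H,I,E,A,C,D,B,G]

Answer: 6 F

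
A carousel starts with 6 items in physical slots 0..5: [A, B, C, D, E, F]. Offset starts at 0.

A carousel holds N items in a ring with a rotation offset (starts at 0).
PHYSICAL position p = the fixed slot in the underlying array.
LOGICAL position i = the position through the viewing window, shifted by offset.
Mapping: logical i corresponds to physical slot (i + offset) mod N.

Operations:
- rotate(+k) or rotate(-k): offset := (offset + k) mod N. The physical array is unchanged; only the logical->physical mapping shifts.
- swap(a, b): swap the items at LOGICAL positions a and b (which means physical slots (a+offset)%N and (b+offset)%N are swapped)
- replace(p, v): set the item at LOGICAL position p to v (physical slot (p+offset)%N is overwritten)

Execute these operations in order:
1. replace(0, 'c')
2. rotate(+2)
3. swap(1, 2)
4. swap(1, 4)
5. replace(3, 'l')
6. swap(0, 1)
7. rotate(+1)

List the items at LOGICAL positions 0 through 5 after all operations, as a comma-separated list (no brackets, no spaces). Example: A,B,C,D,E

After op 1 (replace(0, 'c')): offset=0, physical=[c,B,C,D,E,F], logical=[c,B,C,D,E,F]
After op 2 (rotate(+2)): offset=2, physical=[c,B,C,D,E,F], logical=[C,D,E,F,c,B]
After op 3 (swap(1, 2)): offset=2, physical=[c,B,C,E,D,F], logical=[C,E,D,F,c,B]
After op 4 (swap(1, 4)): offset=2, physical=[E,B,C,c,D,F], logical=[C,c,D,F,E,B]
After op 5 (replace(3, 'l')): offset=2, physical=[E,B,C,c,D,l], logical=[C,c,D,l,E,B]
After op 6 (swap(0, 1)): offset=2, physical=[E,B,c,C,D,l], logical=[c,C,D,l,E,B]
After op 7 (rotate(+1)): offset=3, physical=[E,B,c,C,D,l], logical=[C,D,l,E,B,c]

Answer: C,D,l,E,B,c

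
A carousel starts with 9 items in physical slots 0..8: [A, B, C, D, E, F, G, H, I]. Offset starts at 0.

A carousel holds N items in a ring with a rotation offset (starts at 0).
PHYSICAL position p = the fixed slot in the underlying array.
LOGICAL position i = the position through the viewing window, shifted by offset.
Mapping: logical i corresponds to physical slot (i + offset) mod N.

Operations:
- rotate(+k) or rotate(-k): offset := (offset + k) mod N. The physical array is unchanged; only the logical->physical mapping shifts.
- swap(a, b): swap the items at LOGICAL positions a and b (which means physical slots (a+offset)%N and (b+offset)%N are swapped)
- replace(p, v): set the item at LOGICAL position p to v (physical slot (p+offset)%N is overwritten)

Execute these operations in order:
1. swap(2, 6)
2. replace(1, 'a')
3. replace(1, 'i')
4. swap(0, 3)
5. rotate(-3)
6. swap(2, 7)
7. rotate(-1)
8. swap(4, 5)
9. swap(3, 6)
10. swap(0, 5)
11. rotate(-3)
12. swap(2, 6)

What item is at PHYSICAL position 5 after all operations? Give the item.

After op 1 (swap(2, 6)): offset=0, physical=[A,B,G,D,E,F,C,H,I], logical=[A,B,G,D,E,F,C,H,I]
After op 2 (replace(1, 'a')): offset=0, physical=[A,a,G,D,E,F,C,H,I], logical=[A,a,G,D,E,F,C,H,I]
After op 3 (replace(1, 'i')): offset=0, physical=[A,i,G,D,E,F,C,H,I], logical=[A,i,G,D,E,F,C,H,I]
After op 4 (swap(0, 3)): offset=0, physical=[D,i,G,A,E,F,C,H,I], logical=[D,i,G,A,E,F,C,H,I]
After op 5 (rotate(-3)): offset=6, physical=[D,i,G,A,E,F,C,H,I], logical=[C,H,I,D,i,G,A,E,F]
After op 6 (swap(2, 7)): offset=6, physical=[D,i,G,A,I,F,C,H,E], logical=[C,H,E,D,i,G,A,I,F]
After op 7 (rotate(-1)): offset=5, physical=[D,i,G,A,I,F,C,H,E], logical=[F,C,H,E,D,i,G,A,I]
After op 8 (swap(4, 5)): offset=5, physical=[i,D,G,A,I,F,C,H,E], logical=[F,C,H,E,i,D,G,A,I]
After op 9 (swap(3, 6)): offset=5, physical=[i,D,E,A,I,F,C,H,G], logical=[F,C,H,G,i,D,E,A,I]
After op 10 (swap(0, 5)): offset=5, physical=[i,F,E,A,I,D,C,H,G], logical=[D,C,H,G,i,F,E,A,I]
After op 11 (rotate(-3)): offset=2, physical=[i,F,E,A,I,D,C,H,G], logical=[E,A,I,D,C,H,G,i,F]
After op 12 (swap(2, 6)): offset=2, physical=[i,F,E,A,G,D,C,H,I], logical=[E,A,G,D,C,H,I,i,F]

Answer: D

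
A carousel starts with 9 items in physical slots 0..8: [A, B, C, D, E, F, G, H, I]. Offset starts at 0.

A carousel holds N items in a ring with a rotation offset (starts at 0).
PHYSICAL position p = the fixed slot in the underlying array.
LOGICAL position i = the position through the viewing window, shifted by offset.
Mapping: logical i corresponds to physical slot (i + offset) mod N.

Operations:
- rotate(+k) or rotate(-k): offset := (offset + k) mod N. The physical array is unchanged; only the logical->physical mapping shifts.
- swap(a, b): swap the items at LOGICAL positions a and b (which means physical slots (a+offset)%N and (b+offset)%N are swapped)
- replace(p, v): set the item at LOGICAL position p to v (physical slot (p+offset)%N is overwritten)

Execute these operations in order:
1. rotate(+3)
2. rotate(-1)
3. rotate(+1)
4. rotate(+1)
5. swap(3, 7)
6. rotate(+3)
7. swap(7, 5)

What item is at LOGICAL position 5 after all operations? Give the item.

After op 1 (rotate(+3)): offset=3, physical=[A,B,C,D,E,F,G,H,I], logical=[D,E,F,G,H,I,A,B,C]
After op 2 (rotate(-1)): offset=2, physical=[A,B,C,D,E,F,G,H,I], logical=[C,D,E,F,G,H,I,A,B]
After op 3 (rotate(+1)): offset=3, physical=[A,B,C,D,E,F,G,H,I], logical=[D,E,F,G,H,I,A,B,C]
After op 4 (rotate(+1)): offset=4, physical=[A,B,C,D,E,F,G,H,I], logical=[E,F,G,H,I,A,B,C,D]
After op 5 (swap(3, 7)): offset=4, physical=[A,B,H,D,E,F,G,C,I], logical=[E,F,G,C,I,A,B,H,D]
After op 6 (rotate(+3)): offset=7, physical=[A,B,H,D,E,F,G,C,I], logical=[C,I,A,B,H,D,E,F,G]
After op 7 (swap(7, 5)): offset=7, physical=[A,B,H,F,E,D,G,C,I], logical=[C,I,A,B,H,F,E,D,G]

Answer: F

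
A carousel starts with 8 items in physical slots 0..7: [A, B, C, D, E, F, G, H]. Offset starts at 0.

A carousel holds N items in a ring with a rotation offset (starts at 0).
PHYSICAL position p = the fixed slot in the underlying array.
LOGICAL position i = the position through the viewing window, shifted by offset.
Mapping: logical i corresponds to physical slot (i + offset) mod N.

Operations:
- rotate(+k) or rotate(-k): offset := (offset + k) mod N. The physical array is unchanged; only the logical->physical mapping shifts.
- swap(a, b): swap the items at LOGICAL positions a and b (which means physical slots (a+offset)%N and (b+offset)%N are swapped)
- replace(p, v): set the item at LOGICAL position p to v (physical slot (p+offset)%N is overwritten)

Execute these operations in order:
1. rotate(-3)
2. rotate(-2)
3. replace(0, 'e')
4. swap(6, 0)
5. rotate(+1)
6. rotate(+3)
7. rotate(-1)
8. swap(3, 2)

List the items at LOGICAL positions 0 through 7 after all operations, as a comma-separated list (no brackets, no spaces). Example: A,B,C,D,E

Answer: G,H,e,A,C,B,E,F

Derivation:
After op 1 (rotate(-3)): offset=5, physical=[A,B,C,D,E,F,G,H], logical=[F,G,H,A,B,C,D,E]
After op 2 (rotate(-2)): offset=3, physical=[A,B,C,D,E,F,G,H], logical=[D,E,F,G,H,A,B,C]
After op 3 (replace(0, 'e')): offset=3, physical=[A,B,C,e,E,F,G,H], logical=[e,E,F,G,H,A,B,C]
After op 4 (swap(6, 0)): offset=3, physical=[A,e,C,B,E,F,G,H], logical=[B,E,F,G,H,A,e,C]
After op 5 (rotate(+1)): offset=4, physical=[A,e,C,B,E,F,G,H], logical=[E,F,G,H,A,e,C,B]
After op 6 (rotate(+3)): offset=7, physical=[A,e,C,B,E,F,G,H], logical=[H,A,e,C,B,E,F,G]
After op 7 (rotate(-1)): offset=6, physical=[A,e,C,B,E,F,G,H], logical=[G,H,A,e,C,B,E,F]
After op 8 (swap(3, 2)): offset=6, physical=[e,A,C,B,E,F,G,H], logical=[G,H,e,A,C,B,E,F]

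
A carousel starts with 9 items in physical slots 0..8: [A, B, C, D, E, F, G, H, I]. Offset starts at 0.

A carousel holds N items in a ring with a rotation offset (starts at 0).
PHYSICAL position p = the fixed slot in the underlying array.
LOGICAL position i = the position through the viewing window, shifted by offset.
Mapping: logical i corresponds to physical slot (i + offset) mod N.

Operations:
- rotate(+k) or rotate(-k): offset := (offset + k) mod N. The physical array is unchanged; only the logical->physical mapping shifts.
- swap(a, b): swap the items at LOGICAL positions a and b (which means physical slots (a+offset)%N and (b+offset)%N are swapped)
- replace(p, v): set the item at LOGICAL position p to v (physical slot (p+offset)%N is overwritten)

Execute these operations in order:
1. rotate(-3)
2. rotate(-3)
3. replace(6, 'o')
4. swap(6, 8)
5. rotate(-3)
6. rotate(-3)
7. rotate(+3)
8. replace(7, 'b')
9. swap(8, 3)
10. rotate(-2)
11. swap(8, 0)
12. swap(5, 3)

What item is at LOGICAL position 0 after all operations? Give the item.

After op 1 (rotate(-3)): offset=6, physical=[A,B,C,D,E,F,G,H,I], logical=[G,H,I,A,B,C,D,E,F]
After op 2 (rotate(-3)): offset=3, physical=[A,B,C,D,E,F,G,H,I], logical=[D,E,F,G,H,I,A,B,C]
After op 3 (replace(6, 'o')): offset=3, physical=[o,B,C,D,E,F,G,H,I], logical=[D,E,F,G,H,I,o,B,C]
After op 4 (swap(6, 8)): offset=3, physical=[C,B,o,D,E,F,G,H,I], logical=[D,E,F,G,H,I,C,B,o]
After op 5 (rotate(-3)): offset=0, physical=[C,B,o,D,E,F,G,H,I], logical=[C,B,o,D,E,F,G,H,I]
After op 6 (rotate(-3)): offset=6, physical=[C,B,o,D,E,F,G,H,I], logical=[G,H,I,C,B,o,D,E,F]
After op 7 (rotate(+3)): offset=0, physical=[C,B,o,D,E,F,G,H,I], logical=[C,B,o,D,E,F,G,H,I]
After op 8 (replace(7, 'b')): offset=0, physical=[C,B,o,D,E,F,G,b,I], logical=[C,B,o,D,E,F,G,b,I]
After op 9 (swap(8, 3)): offset=0, physical=[C,B,o,I,E,F,G,b,D], logical=[C,B,o,I,E,F,G,b,D]
After op 10 (rotate(-2)): offset=7, physical=[C,B,o,I,E,F,G,b,D], logical=[b,D,C,B,o,I,E,F,G]
After op 11 (swap(8, 0)): offset=7, physical=[C,B,o,I,E,F,b,G,D], logical=[G,D,C,B,o,I,E,F,b]
After op 12 (swap(5, 3)): offset=7, physical=[C,I,o,B,E,F,b,G,D], logical=[G,D,C,I,o,B,E,F,b]

Answer: G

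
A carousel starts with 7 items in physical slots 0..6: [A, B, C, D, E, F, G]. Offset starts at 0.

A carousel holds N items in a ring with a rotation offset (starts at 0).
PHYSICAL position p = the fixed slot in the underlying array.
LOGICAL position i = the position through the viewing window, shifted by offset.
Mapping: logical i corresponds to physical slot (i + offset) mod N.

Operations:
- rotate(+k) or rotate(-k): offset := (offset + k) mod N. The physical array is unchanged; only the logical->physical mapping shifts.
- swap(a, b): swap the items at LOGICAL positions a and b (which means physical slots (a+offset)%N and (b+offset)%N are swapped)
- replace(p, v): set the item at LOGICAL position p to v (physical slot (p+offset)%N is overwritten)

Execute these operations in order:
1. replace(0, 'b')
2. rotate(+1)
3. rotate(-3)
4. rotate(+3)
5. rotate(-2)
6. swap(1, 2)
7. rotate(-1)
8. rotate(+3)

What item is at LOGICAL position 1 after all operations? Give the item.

Answer: C

Derivation:
After op 1 (replace(0, 'b')): offset=0, physical=[b,B,C,D,E,F,G], logical=[b,B,C,D,E,F,G]
After op 2 (rotate(+1)): offset=1, physical=[b,B,C,D,E,F,G], logical=[B,C,D,E,F,G,b]
After op 3 (rotate(-3)): offset=5, physical=[b,B,C,D,E,F,G], logical=[F,G,b,B,C,D,E]
After op 4 (rotate(+3)): offset=1, physical=[b,B,C,D,E,F,G], logical=[B,C,D,E,F,G,b]
After op 5 (rotate(-2)): offset=6, physical=[b,B,C,D,E,F,G], logical=[G,b,B,C,D,E,F]
After op 6 (swap(1, 2)): offset=6, physical=[B,b,C,D,E,F,G], logical=[G,B,b,C,D,E,F]
After op 7 (rotate(-1)): offset=5, physical=[B,b,C,D,E,F,G], logical=[F,G,B,b,C,D,E]
After op 8 (rotate(+3)): offset=1, physical=[B,b,C,D,E,F,G], logical=[b,C,D,E,F,G,B]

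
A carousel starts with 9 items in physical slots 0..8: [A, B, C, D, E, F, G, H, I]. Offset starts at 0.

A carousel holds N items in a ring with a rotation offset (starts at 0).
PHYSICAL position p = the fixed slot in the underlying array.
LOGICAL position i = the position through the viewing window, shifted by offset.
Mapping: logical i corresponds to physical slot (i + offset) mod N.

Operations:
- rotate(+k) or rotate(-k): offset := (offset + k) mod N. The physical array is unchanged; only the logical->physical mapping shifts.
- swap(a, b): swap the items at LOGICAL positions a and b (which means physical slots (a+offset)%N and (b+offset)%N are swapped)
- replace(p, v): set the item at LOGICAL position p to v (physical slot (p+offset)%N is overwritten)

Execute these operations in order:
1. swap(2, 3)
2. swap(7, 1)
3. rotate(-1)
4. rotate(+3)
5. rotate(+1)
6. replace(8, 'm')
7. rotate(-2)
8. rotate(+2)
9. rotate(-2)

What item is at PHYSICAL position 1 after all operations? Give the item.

After op 1 (swap(2, 3)): offset=0, physical=[A,B,D,C,E,F,G,H,I], logical=[A,B,D,C,E,F,G,H,I]
After op 2 (swap(7, 1)): offset=0, physical=[A,H,D,C,E,F,G,B,I], logical=[A,H,D,C,E,F,G,B,I]
After op 3 (rotate(-1)): offset=8, physical=[A,H,D,C,E,F,G,B,I], logical=[I,A,H,D,C,E,F,G,B]
After op 4 (rotate(+3)): offset=2, physical=[A,H,D,C,E,F,G,B,I], logical=[D,C,E,F,G,B,I,A,H]
After op 5 (rotate(+1)): offset=3, physical=[A,H,D,C,E,F,G,B,I], logical=[C,E,F,G,B,I,A,H,D]
After op 6 (replace(8, 'm')): offset=3, physical=[A,H,m,C,E,F,G,B,I], logical=[C,E,F,G,B,I,A,H,m]
After op 7 (rotate(-2)): offset=1, physical=[A,H,m,C,E,F,G,B,I], logical=[H,m,C,E,F,G,B,I,A]
After op 8 (rotate(+2)): offset=3, physical=[A,H,m,C,E,F,G,B,I], logical=[C,E,F,G,B,I,A,H,m]
After op 9 (rotate(-2)): offset=1, physical=[A,H,m,C,E,F,G,B,I], logical=[H,m,C,E,F,G,B,I,A]

Answer: H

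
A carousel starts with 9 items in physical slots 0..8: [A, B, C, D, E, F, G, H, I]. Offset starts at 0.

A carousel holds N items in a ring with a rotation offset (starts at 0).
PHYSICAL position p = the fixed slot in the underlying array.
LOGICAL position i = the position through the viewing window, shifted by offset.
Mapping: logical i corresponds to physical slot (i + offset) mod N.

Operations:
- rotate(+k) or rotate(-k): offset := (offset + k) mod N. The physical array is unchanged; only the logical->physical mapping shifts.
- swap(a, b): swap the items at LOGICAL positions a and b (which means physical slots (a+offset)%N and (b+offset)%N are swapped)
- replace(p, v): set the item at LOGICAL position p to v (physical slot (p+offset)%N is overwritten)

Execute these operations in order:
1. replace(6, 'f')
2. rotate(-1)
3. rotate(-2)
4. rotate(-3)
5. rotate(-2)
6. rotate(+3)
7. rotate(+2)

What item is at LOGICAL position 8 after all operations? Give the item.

After op 1 (replace(6, 'f')): offset=0, physical=[A,B,C,D,E,F,f,H,I], logical=[A,B,C,D,E,F,f,H,I]
After op 2 (rotate(-1)): offset=8, physical=[A,B,C,D,E,F,f,H,I], logical=[I,A,B,C,D,E,F,f,H]
After op 3 (rotate(-2)): offset=6, physical=[A,B,C,D,E,F,f,H,I], logical=[f,H,I,A,B,C,D,E,F]
After op 4 (rotate(-3)): offset=3, physical=[A,B,C,D,E,F,f,H,I], logical=[D,E,F,f,H,I,A,B,C]
After op 5 (rotate(-2)): offset=1, physical=[A,B,C,D,E,F,f,H,I], logical=[B,C,D,E,F,f,H,I,A]
After op 6 (rotate(+3)): offset=4, physical=[A,B,C,D,E,F,f,H,I], logical=[E,F,f,H,I,A,B,C,D]
After op 7 (rotate(+2)): offset=6, physical=[A,B,C,D,E,F,f,H,I], logical=[f,H,I,A,B,C,D,E,F]

Answer: F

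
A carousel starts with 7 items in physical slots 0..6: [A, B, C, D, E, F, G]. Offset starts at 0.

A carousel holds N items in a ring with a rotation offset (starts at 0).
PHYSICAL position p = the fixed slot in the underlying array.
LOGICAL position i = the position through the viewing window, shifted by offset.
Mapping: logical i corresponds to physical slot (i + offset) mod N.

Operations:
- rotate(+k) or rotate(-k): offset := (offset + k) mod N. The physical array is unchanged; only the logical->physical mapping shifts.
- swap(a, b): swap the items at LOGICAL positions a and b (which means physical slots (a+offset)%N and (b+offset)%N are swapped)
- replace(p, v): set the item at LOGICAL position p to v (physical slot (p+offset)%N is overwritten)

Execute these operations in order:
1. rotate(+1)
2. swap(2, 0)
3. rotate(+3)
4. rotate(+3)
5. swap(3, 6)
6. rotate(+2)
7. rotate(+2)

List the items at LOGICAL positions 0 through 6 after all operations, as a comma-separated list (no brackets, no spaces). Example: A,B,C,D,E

After op 1 (rotate(+1)): offset=1, physical=[A,B,C,D,E,F,G], logical=[B,C,D,E,F,G,A]
After op 2 (swap(2, 0)): offset=1, physical=[A,D,C,B,E,F,G], logical=[D,C,B,E,F,G,A]
After op 3 (rotate(+3)): offset=4, physical=[A,D,C,B,E,F,G], logical=[E,F,G,A,D,C,B]
After op 4 (rotate(+3)): offset=0, physical=[A,D,C,B,E,F,G], logical=[A,D,C,B,E,F,G]
After op 5 (swap(3, 6)): offset=0, physical=[A,D,C,G,E,F,B], logical=[A,D,C,G,E,F,B]
After op 6 (rotate(+2)): offset=2, physical=[A,D,C,G,E,F,B], logical=[C,G,E,F,B,A,D]
After op 7 (rotate(+2)): offset=4, physical=[A,D,C,G,E,F,B], logical=[E,F,B,A,D,C,G]

Answer: E,F,B,A,D,C,G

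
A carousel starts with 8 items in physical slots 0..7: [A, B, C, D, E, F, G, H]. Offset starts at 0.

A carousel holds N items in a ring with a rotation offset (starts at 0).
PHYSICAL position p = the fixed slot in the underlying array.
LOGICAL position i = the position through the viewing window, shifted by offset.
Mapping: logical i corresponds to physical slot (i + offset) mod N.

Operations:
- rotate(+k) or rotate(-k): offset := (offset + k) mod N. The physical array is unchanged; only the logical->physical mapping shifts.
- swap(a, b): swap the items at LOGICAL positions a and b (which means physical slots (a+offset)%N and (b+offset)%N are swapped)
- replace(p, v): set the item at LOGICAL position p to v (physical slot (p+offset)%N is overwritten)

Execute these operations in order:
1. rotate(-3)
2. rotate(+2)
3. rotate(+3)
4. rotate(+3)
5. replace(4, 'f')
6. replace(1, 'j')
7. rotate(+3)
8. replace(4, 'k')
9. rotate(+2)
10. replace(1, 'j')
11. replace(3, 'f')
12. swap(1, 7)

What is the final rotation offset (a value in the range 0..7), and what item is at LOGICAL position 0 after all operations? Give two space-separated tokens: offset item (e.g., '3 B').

After op 1 (rotate(-3)): offset=5, physical=[A,B,C,D,E,F,G,H], logical=[F,G,H,A,B,C,D,E]
After op 2 (rotate(+2)): offset=7, physical=[A,B,C,D,E,F,G,H], logical=[H,A,B,C,D,E,F,G]
After op 3 (rotate(+3)): offset=2, physical=[A,B,C,D,E,F,G,H], logical=[C,D,E,F,G,H,A,B]
After op 4 (rotate(+3)): offset=5, physical=[A,B,C,D,E,F,G,H], logical=[F,G,H,A,B,C,D,E]
After op 5 (replace(4, 'f')): offset=5, physical=[A,f,C,D,E,F,G,H], logical=[F,G,H,A,f,C,D,E]
After op 6 (replace(1, 'j')): offset=5, physical=[A,f,C,D,E,F,j,H], logical=[F,j,H,A,f,C,D,E]
After op 7 (rotate(+3)): offset=0, physical=[A,f,C,D,E,F,j,H], logical=[A,f,C,D,E,F,j,H]
After op 8 (replace(4, 'k')): offset=0, physical=[A,f,C,D,k,F,j,H], logical=[A,f,C,D,k,F,j,H]
After op 9 (rotate(+2)): offset=2, physical=[A,f,C,D,k,F,j,H], logical=[C,D,k,F,j,H,A,f]
After op 10 (replace(1, 'j')): offset=2, physical=[A,f,C,j,k,F,j,H], logical=[C,j,k,F,j,H,A,f]
After op 11 (replace(3, 'f')): offset=2, physical=[A,f,C,j,k,f,j,H], logical=[C,j,k,f,j,H,A,f]
After op 12 (swap(1, 7)): offset=2, physical=[A,j,C,f,k,f,j,H], logical=[C,f,k,f,j,H,A,j]

Answer: 2 C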